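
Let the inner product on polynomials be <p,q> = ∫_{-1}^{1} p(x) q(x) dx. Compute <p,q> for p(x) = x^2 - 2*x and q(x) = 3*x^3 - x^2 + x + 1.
<p,q> = -52/15

Expand the product: p(x)·q(x) = 3*x^5 - 7*x^4 + 3*x^3 - x^2 - 2*x.
∫_{-1}^{1} of each monomial x^k gives [2/(k+1) if k even, 0 if k odd]. Integrating term-by-term (or equivalently evaluating the antiderivative F(x) = x^6/2 - 7*x^5/5 + 3*x^4/4 - x^3/3 - x^2 at the endpoints):
  F(1) − F(−1) = -89/60 − (119/60) = -52/15.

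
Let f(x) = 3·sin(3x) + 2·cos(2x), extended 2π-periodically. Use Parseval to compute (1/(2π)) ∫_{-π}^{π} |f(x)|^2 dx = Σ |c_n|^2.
Σ |c_n|^2 = 13/2

Expand |f|^2 and use orthogonality of {sin(nx), cos(mx)} on [-π, π]:
  ∫_{-π}^{π} sin(nx)^2 dx = π, ∫ cos(mx)^2 dx = π, and cross terms integrate to 0.
So ∫_{-π}^{π} f(x)^2 dx = 3^2 · π + 2^2 · π = (9 + 4)π.
Divide by 2π: (9 + 4)/2 = 13/2.
By Parseval, this equals Σ |c_n|^2.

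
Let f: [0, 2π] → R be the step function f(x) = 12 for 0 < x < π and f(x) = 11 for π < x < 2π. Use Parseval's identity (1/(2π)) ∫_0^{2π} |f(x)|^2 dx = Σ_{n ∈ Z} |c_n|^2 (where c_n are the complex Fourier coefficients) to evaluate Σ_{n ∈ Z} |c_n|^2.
Σ |c_n|^2 = 265/2

Parseval equates the L^2 energy of f (normalised by 1/(2π)) with the ℓ^2 sum of its Fourier coefficients: (1/(2π)) ∫_0^{2π} |f|^2 = Σ |c_n|^2.
Compute the left side: (1/(2π)) [∫_0^π 12^2 dx + ∫_π^{2π} 11^2 dx] = (1/(2π)) · (144π + 121π) = (144 + 121)/2 = 265/2.
So Σ_{n ∈ Z} |c_n|^2 = 265/2.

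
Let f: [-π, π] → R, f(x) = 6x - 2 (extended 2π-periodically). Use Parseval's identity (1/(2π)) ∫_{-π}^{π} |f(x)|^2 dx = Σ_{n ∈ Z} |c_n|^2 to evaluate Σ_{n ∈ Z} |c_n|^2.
Σ |c_n|^2 = 12π^2 + 4

Expand and integrate term by term over [-π, π]:
  ∫ (6x)^2 dx = 36·(2π^3/3); ∫ 2·6·(-2)·x dx = 0 (odd integrand); ∫ (-2)^2 dx = 4·2π.
So (1/(2π)) ∫_{-π}^{π} (6x - 2)^2 dx = 36π^2/3 + 4 = 12π^2 + 4.
Parseval ⇒ Σ |c_n|^2 = 12π^2 + 4.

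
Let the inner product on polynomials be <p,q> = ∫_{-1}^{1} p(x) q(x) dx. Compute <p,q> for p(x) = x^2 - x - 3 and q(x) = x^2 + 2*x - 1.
<p,q> = 12/5

Expand the product: p(x)·q(x) = x^4 + x^3 - 6*x^2 - 5*x + 3.
∫_{-1}^{1} of each monomial x^k gives [2/(k+1) if k even, 0 if k odd]. Integrating term-by-term (or equivalently evaluating the antiderivative F(x) = x^5/5 + x^4/4 - 2*x^3 - 5*x^2/2 + 3*x at the endpoints):
  F(1) − F(−1) = -21/20 − (-69/20) = 12/5.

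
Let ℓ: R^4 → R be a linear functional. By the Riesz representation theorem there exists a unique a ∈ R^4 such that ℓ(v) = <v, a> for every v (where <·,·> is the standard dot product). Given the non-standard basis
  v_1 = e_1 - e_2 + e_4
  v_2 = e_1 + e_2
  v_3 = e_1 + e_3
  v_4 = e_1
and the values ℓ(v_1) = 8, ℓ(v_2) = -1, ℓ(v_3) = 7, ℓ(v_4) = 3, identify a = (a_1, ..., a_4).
a = (3, -4, 4, 1)

Write a = (a_1, ..., a_4) in the standard basis. For each basis vector v_i, ℓ(v_i) = <v_i, a> is a linear equation in the a_j's. Collect the n equations into a matrix system V a = ℓ, where row i of V is v_i (expressed in the standard basis). Since V is invertible (lower-triangular with 1s on the diagonal, up to permutation), solve by back-substitution:
  V =
[[1, -1, 0, 1],
 [1, 1, 0, 0],
 [1, 0, 1, 0],
 [1, 0, 0, 0]]
  V a = (8, -1, 7, 3)
Solving gives a = (3, -4, 4, 1).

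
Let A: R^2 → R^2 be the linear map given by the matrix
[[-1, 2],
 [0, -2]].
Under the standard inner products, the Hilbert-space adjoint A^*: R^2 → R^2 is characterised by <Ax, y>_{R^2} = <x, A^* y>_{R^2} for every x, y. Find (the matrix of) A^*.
A^* = A^T =
[[-1, 0],
 [2, -2]]

For real matrices with standard dot products, the defining identity <Ax, y> = <x, A^* y> gives (Ax)^T y = x^T (A^*) y, i.e. x^T A^T y = x^T (A^*) y. Since this holds for all x, y, we must have A^* = A^T. Therefore
A^* =
[[-1, 0],
 [2, -2]].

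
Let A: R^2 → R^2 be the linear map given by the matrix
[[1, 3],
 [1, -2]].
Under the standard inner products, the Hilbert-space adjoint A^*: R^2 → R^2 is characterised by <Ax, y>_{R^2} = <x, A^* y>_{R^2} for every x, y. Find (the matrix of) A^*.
A^* = A^T =
[[1, 1],
 [3, -2]]

For real matrices with standard dot products, the defining identity <Ax, y> = <x, A^* y> gives (Ax)^T y = x^T (A^*) y, i.e. x^T A^T y = x^T (A^*) y. Since this holds for all x, y, we must have A^* = A^T. Therefore
A^* =
[[1, 1],
 [3, -2]].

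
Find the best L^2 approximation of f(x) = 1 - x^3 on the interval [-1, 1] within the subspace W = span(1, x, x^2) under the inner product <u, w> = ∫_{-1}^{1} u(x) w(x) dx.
g(x) = 1 - 3*x/5

The best approximation g ∈ W is the orthogonal projection of f onto W. Writing g = a_0 + a_1 x + a_2 x^2, the coefficients solve the normal equations G · a = b where
  G_{ij} = <φ_i, φ_j> and b_i = <f, φ_i>, with φ_0 = 1, φ_1 = x, φ_2 = x^2.
G =
  [2, 0, 2/3]
  [0, 2/3, 0]
  [2/3, 0, 2/5],
b = (2, -2/5, 2/3).
Solving gives a_0 = 1, a_1 = -3/5, a_2 = 0, so
  g(x) = 1 - 3*x/5.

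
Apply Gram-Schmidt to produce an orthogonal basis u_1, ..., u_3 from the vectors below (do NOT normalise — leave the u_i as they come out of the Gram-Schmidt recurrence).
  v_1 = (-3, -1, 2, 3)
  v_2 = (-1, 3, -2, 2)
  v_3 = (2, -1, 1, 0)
Orthogonal basis:
  u_1 = (-3, -1, 2, 3)
  u_2 = (-17/23, 71/23, -50/23, 40/23)
  u_3 = (109/82, 3/82, 18/41, 43/41)

Apply the Gram-Schmidt recurrence
  u_1 = v_1
  u_i = v_i − Σ_{j<i} ((v_i · u_j) / (u_j · u_j)) · u_j.

Step by step this gives:
  u_1 = (-3, -1, 2, 3)
  u_2 = (-17/23, 71/23, -50/23, 40/23)
  u_3 = (109/82, 3/82, 18/41, 43/41)

Orthogonality check:
  u_2 · u_1 = 0 (should be 0)
  u_3 · u_1 = 0 (should be 0)
  u_3 · u_2 = 0 (should be 0)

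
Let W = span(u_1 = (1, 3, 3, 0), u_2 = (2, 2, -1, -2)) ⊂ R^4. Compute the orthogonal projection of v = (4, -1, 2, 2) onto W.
proj_W(v) = (7/74, 203/222, 154/111, 35/111)

Set up U = [u_1 | ... | u_2] ∈ R^(4×2). The projector onto W = col(U) is P = U (U^T U)^(-1) U^T.
Compute U^T U =
  [19, 5]
  [5, 13],
and U^T v = (7, 0).
Solve U^T U · c = U^T v for the coefficients: c = (91/222, -35/222). The projection is proj_W(v) = U c.
Check: (v - proj_W(v)) · u_1 = 0  (should be 0).
Check: (v - proj_W(v)) · u_2 = 0  (should be 0).
Result: proj_W(v) = (7/74, 203/222, 154/111, 35/111).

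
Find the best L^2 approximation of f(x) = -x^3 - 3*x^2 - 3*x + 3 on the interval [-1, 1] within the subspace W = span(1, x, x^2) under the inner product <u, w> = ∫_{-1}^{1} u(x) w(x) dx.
g(x) = -3*x^2 - 18*x/5 + 3

The best approximation g ∈ W is the orthogonal projection of f onto W. Writing g = a_0 + a_1 x + a_2 x^2, the coefficients solve the normal equations G · a = b where
  G_{ij} = <φ_i, φ_j> and b_i = <f, φ_i>, with φ_0 = 1, φ_1 = x, φ_2 = x^2.
G =
  [2, 0, 2/3]
  [0, 2/3, 0]
  [2/3, 0, 2/5],
b = (4, -12/5, 4/5).
Solving gives a_0 = 3, a_1 = -18/5, a_2 = -3, so
  g(x) = -3*x^2 - 18*x/5 + 3.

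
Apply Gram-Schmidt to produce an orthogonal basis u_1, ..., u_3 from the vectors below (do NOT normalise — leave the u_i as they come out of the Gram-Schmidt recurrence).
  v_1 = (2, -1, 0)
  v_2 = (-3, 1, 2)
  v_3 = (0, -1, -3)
Orthogonal basis:
  u_1 = (2, -1, 0)
  u_2 = (-1/5, -2/5, 2)
  u_3 = (-2/3, -4/3, -1/3)

Apply the Gram-Schmidt recurrence
  u_1 = v_1
  u_i = v_i − Σ_{j<i} ((v_i · u_j) / (u_j · u_j)) · u_j.

Step by step this gives:
  u_1 = (2, -1, 0)
  u_2 = (-1/5, -2/5, 2)
  u_3 = (-2/3, -4/3, -1/3)

Orthogonality check:
  u_2 · u_1 = 0 (should be 0)
  u_3 · u_1 = 0 (should be 0)
  u_3 · u_2 = 0 (should be 0)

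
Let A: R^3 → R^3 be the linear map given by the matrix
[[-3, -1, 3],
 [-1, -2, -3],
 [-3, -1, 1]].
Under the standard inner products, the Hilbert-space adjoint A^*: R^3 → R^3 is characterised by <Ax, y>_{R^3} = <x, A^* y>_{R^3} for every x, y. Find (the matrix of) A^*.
A^* = A^T =
[[-3, -1, -3],
 [-1, -2, -1],
 [3, -3, 1]]

For real matrices with standard dot products, the defining identity <Ax, y> = <x, A^* y> gives (Ax)^T y = x^T (A^*) y, i.e. x^T A^T y = x^T (A^*) y. Since this holds for all x, y, we must have A^* = A^T. Therefore
A^* =
[[-3, -1, -3],
 [-1, -2, -1],
 [3, -3, 1]].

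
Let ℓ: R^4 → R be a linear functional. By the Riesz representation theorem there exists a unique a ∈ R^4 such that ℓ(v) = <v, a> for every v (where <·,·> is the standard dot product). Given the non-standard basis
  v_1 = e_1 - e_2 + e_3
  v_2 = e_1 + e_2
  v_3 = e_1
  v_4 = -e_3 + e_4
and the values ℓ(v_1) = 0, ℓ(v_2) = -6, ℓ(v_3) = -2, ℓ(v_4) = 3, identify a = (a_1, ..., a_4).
a = (-2, -4, -2, 1)

Write a = (a_1, ..., a_4) in the standard basis. For each basis vector v_i, ℓ(v_i) = <v_i, a> is a linear equation in the a_j's. Collect the n equations into a matrix system V a = ℓ, where row i of V is v_i (expressed in the standard basis). Since V is invertible (lower-triangular with 1s on the diagonal, up to permutation), solve by back-substitution:
  V =
[[1, -1, 1, 0],
 [1, 1, 0, 0],
 [1, 0, 0, 0],
 [0, 0, -1, 1]]
  V a = (0, -6, -2, 3)
Solving gives a = (-2, -4, -2, 1).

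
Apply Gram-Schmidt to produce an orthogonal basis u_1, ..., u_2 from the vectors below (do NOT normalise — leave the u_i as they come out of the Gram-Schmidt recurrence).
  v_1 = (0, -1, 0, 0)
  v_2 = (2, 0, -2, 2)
Orthogonal basis:
  u_1 = (0, -1, 0, 0)
  u_2 = (2, 0, -2, 2)

Apply the Gram-Schmidt recurrence
  u_1 = v_1
  u_i = v_i − Σ_{j<i} ((v_i · u_j) / (u_j · u_j)) · u_j.

Step by step this gives:
  u_1 = (0, -1, 0, 0)
  u_2 = (2, 0, -2, 2)

Orthogonality check:
  u_2 · u_1 = 0 (should be 0)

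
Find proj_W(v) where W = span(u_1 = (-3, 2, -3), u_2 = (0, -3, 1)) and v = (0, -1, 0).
proj_W(v) = (-21/139, -130/139, 27/139)

Set up U = [u_1 | ... | u_2] ∈ R^(3×2). The projector onto W = col(U) is P = U (U^T U)^(-1) U^T.
Compute U^T U =
  [22, -9]
  [-9, 10],
and U^T v = (-2, 3).
Solve U^T U · c = U^T v for the coefficients: c = (7/139, 48/139). The projection is proj_W(v) = U c.
Check: (v - proj_W(v)) · u_1 = 0  (should be 0).
Check: (v - proj_W(v)) · u_2 = 0  (should be 0).
Result: proj_W(v) = (-21/139, -130/139, 27/139).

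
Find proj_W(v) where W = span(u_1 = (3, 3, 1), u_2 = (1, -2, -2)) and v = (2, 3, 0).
proj_W(v) = (172/73, 347/146, 117/146)

Set up U = [u_1 | ... | u_2] ∈ R^(3×2). The projector onto W = col(U) is P = U (U^T U)^(-1) U^T.
Compute U^T U =
  [19, -5]
  [-5, 9],
and U^T v = (15, -4).
Solve U^T U · c = U^T v for the coefficients: c = (115/146, -1/146). The projection is proj_W(v) = U c.
Check: (v - proj_W(v)) · u_1 = 0  (should be 0).
Check: (v - proj_W(v)) · u_2 = 0  (should be 0).
Result: proj_W(v) = (172/73, 347/146, 117/146).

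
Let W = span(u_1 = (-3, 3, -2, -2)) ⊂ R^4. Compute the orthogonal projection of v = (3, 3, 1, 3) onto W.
proj_W(v) = (12/13, -12/13, 8/13, 8/13)

Set up U = [u_1 | ... | u_1] ∈ R^(4×1). The projector onto W = col(U) is P = U (U^T U)^(-1) U^T.
Compute U^T U =
  [26],
and U^T v = (-8).
Solve U^T U · c = U^T v for the coefficients: c = (-4/13). The projection is proj_W(v) = U c.
Check: (v - proj_W(v)) · u_1 = 0  (should be 0).
Result: proj_W(v) = (12/13, -12/13, 8/13, 8/13).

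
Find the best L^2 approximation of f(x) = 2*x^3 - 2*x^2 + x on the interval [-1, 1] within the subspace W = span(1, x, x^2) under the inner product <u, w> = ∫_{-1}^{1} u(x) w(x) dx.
g(x) = -2*x^2 + 11*x/5

The best approximation g ∈ W is the orthogonal projection of f onto W. Writing g = a_0 + a_1 x + a_2 x^2, the coefficients solve the normal equations G · a = b where
  G_{ij} = <φ_i, φ_j> and b_i = <f, φ_i>, with φ_0 = 1, φ_1 = x, φ_2 = x^2.
G =
  [2, 0, 2/3]
  [0, 2/3, 0]
  [2/3, 0, 2/5],
b = (-4/3, 22/15, -4/5).
Solving gives a_0 = 0, a_1 = 11/5, a_2 = -2, so
  g(x) = -2*x^2 + 11*x/5.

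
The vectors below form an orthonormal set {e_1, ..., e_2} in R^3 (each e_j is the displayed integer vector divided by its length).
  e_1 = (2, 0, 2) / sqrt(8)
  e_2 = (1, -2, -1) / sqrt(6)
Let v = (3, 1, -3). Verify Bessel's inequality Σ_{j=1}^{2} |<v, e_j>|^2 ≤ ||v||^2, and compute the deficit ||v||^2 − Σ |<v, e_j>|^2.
Σ |<v, e_j>|^2 = 8/3; ||v||^2 = 19; deficit = 49/3

Write each e_j = u_j / sqrt(<u_j, u_j>) where u_j is the displayed integer vector. Then <v, e_j> = <v, u_j> / sqrt(<u_j, u_j>), so |<v, e_j>|^2 = <v, u_j>^2 / <u_j, u_j>.
Coefficients: <v, e_1> = 0/sqrt(8), <v, e_2> = 4/sqrt(6).
Square and sum: Σ |<v, e_j>|^2 = 8/3.
Compute ||v||^2 = v·v = 19.
Deficit = 19 − 8/3 = 49/3 ≥ 0, confirming Bessel's inequality. (The deficit equals ||v − Σ <v,e_j> e_j||^2, the squared distance from v to span{e_j}.)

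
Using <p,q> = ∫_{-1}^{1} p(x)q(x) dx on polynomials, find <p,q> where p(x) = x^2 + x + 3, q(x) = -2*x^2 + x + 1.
<p,q> = 38/15

Expand the product: p(x)·q(x) = -2*x^4 - x^3 - 4*x^2 + 4*x + 3.
∫_{-1}^{1} of each monomial x^k gives [2/(k+1) if k even, 0 if k odd]. Integrating term-by-term (or equivalently evaluating the antiderivative F(x) = -2*x^5/5 - x^4/4 - 4*x^3/3 + 2*x^2 + 3*x at the endpoints):
  F(1) − F(−1) = 181/60 − (29/60) = 38/15.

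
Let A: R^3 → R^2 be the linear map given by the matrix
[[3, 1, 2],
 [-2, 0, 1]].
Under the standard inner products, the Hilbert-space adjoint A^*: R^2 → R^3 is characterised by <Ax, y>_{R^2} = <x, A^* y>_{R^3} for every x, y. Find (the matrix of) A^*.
A^* = A^T =
[[3, -2],
 [1, 0],
 [2, 1]]

For real matrices with standard dot products, the defining identity <Ax, y> = <x, A^* y> gives (Ax)^T y = x^T (A^*) y, i.e. x^T A^T y = x^T (A^*) y. Since this holds for all x, y, we must have A^* = A^T. Therefore
A^* =
[[3, -2],
 [1, 0],
 [2, 1]].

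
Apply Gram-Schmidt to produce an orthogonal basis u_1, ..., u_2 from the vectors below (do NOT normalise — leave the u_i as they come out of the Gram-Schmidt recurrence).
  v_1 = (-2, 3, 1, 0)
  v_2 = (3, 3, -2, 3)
Orthogonal basis:
  u_1 = (-2, 3, 1, 0)
  u_2 = (22/7, 39/14, -29/14, 3)

Apply the Gram-Schmidt recurrence
  u_1 = v_1
  u_i = v_i − Σ_{j<i} ((v_i · u_j) / (u_j · u_j)) · u_j.

Step by step this gives:
  u_1 = (-2, 3, 1, 0)
  u_2 = (22/7, 39/14, -29/14, 3)

Orthogonality check:
  u_2 · u_1 = 0 (should be 0)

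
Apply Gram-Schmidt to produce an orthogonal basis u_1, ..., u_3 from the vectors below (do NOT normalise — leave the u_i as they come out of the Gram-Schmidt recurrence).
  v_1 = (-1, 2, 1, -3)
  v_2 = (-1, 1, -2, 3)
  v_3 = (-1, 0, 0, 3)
Orthogonal basis:
  u_1 = (-1, 2, 1, -3)
  u_2 = (-23/15, 31/15, -22/15, 7/5)
  u_3 = (-5/7, -6/161, 212/161, 15/23)

Apply the Gram-Schmidt recurrence
  u_1 = v_1
  u_i = v_i − Σ_{j<i} ((v_i · u_j) / (u_j · u_j)) · u_j.

Step by step this gives:
  u_1 = (-1, 2, 1, -3)
  u_2 = (-23/15, 31/15, -22/15, 7/5)
  u_3 = (-5/7, -6/161, 212/161, 15/23)

Orthogonality check:
  u_2 · u_1 = 0 (should be 0)
  u_3 · u_1 = 0 (should be 0)
  u_3 · u_2 = 0 (should be 0)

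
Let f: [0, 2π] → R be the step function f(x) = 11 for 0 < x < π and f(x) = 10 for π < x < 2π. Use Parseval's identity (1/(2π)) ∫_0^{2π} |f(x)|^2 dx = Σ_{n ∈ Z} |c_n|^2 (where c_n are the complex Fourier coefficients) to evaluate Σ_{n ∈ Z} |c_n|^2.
Σ |c_n|^2 = 221/2

Parseval equates the L^2 energy of f (normalised by 1/(2π)) with the ℓ^2 sum of its Fourier coefficients: (1/(2π)) ∫_0^{2π} |f|^2 = Σ |c_n|^2.
Compute the left side: (1/(2π)) [∫_0^π 11^2 dx + ∫_π^{2π} 10^2 dx] = (1/(2π)) · (121π + 100π) = (121 + 100)/2 = 221/2.
So Σ_{n ∈ Z} |c_n|^2 = 221/2.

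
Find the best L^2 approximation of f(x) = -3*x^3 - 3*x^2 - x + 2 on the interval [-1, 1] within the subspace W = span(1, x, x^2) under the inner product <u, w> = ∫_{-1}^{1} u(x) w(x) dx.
g(x) = -3*x^2 - 14*x/5 + 2

The best approximation g ∈ W is the orthogonal projection of f onto W. Writing g = a_0 + a_1 x + a_2 x^2, the coefficients solve the normal equations G · a = b where
  G_{ij} = <φ_i, φ_j> and b_i = <f, φ_i>, with φ_0 = 1, φ_1 = x, φ_2 = x^2.
G =
  [2, 0, 2/3]
  [0, 2/3, 0]
  [2/3, 0, 2/5],
b = (2, -28/15, 2/15).
Solving gives a_0 = 2, a_1 = -14/5, a_2 = -3, so
  g(x) = -3*x^2 - 14*x/5 + 2.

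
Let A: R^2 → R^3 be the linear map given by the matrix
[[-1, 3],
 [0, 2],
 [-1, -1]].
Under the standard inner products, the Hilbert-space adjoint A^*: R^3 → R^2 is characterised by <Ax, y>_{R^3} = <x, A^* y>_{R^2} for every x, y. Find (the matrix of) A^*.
A^* = A^T =
[[-1, 0, -1],
 [3, 2, -1]]

For real matrices with standard dot products, the defining identity <Ax, y> = <x, A^* y> gives (Ax)^T y = x^T (A^*) y, i.e. x^T A^T y = x^T (A^*) y. Since this holds for all x, y, we must have A^* = A^T. Therefore
A^* =
[[-1, 0, -1],
 [3, 2, -1]].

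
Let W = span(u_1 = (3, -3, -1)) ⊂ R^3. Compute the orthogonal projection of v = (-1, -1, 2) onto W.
proj_W(v) = (-6/19, 6/19, 2/19)

Set up U = [u_1 | ... | u_1] ∈ R^(3×1). The projector onto W = col(U) is P = U (U^T U)^(-1) U^T.
Compute U^T U =
  [19],
and U^T v = (-2).
Solve U^T U · c = U^T v for the coefficients: c = (-2/19). The projection is proj_W(v) = U c.
Check: (v - proj_W(v)) · u_1 = 0  (should be 0).
Result: proj_W(v) = (-6/19, 6/19, 2/19).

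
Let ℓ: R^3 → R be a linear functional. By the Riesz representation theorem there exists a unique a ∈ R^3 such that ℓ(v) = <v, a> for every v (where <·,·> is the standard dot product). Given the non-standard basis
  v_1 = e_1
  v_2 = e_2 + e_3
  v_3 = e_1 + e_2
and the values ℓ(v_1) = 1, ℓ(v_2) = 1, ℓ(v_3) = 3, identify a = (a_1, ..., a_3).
a = (1, 2, -1)

Write a = (a_1, ..., a_3) in the standard basis. For each basis vector v_i, ℓ(v_i) = <v_i, a> is a linear equation in the a_j's. Collect the n equations into a matrix system V a = ℓ, where row i of V is v_i (expressed in the standard basis). Since V is invertible (lower-triangular with 1s on the diagonal, up to permutation), solve by back-substitution:
  V =
[[1, 0, 0],
 [0, 1, 1],
 [1, 1, 0]]
  V a = (1, 1, 3)
Solving gives a = (1, 2, -1).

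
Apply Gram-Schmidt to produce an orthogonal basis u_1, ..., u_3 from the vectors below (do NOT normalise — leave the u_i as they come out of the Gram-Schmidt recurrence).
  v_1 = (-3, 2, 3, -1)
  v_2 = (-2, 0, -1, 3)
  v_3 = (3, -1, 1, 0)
Orthogonal basis:
  u_1 = (-3, 2, 3, -1)
  u_2 = (-2, 0, -1, 3)
  u_3 = (22/23, -7/23, 71/46, 53/46)

Apply the Gram-Schmidt recurrence
  u_1 = v_1
  u_i = v_i − Σ_{j<i} ((v_i · u_j) / (u_j · u_j)) · u_j.

Step by step this gives:
  u_1 = (-3, 2, 3, -1)
  u_2 = (-2, 0, -1, 3)
  u_3 = (22/23, -7/23, 71/46, 53/46)

Orthogonality check:
  u_2 · u_1 = 0 (should be 0)
  u_3 · u_1 = 0 (should be 0)
  u_3 · u_2 = 0 (should be 0)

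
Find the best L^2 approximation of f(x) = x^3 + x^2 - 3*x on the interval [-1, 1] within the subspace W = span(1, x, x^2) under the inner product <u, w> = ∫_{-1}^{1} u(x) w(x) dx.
g(x) = x^2 - 12*x/5

The best approximation g ∈ W is the orthogonal projection of f onto W. Writing g = a_0 + a_1 x + a_2 x^2, the coefficients solve the normal equations G · a = b where
  G_{ij} = <φ_i, φ_j> and b_i = <f, φ_i>, with φ_0 = 1, φ_1 = x, φ_2 = x^2.
G =
  [2, 0, 2/3]
  [0, 2/3, 0]
  [2/3, 0, 2/5],
b = (2/3, -8/5, 2/5).
Solving gives a_0 = 0, a_1 = -12/5, a_2 = 1, so
  g(x) = x^2 - 12*x/5.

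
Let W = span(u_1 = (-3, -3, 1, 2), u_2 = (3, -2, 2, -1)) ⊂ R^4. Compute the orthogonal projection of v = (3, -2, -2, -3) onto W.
proj_W(v) = (3, 0, 4/5, -7/5)

Set up U = [u_1 | ... | u_2] ∈ R^(4×2). The projector onto W = col(U) is P = U (U^T U)^(-1) U^T.
Compute U^T U =
  [23, -3]
  [-3, 18],
and U^T v = (-11, 12).
Solve U^T U · c = U^T v for the coefficients: c = (-2/5, 3/5). The projection is proj_W(v) = U c.
Check: (v - proj_W(v)) · u_1 = 0  (should be 0).
Check: (v - proj_W(v)) · u_2 = 0  (should be 0).
Result: proj_W(v) = (3, 0, 4/5, -7/5).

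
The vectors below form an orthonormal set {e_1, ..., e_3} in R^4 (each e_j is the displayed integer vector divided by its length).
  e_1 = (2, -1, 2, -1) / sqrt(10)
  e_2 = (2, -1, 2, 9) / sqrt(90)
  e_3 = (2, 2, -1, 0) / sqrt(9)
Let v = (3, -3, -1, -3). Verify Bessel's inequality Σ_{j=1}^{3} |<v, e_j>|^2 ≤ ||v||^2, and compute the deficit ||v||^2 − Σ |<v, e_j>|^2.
Σ |<v, e_j>|^2 = 131/9; ||v||^2 = 28; deficit = 121/9

Write each e_j = u_j / sqrt(<u_j, u_j>) where u_j is the displayed integer vector. Then <v, e_j> = <v, u_j> / sqrt(<u_j, u_j>), so |<v, e_j>|^2 = <v, u_j>^2 / <u_j, u_j>.
Coefficients: <v, e_1> = 10/sqrt(10), <v, e_2> = -20/sqrt(90), <v, e_3> = 1/sqrt(9).
Square and sum: Σ |<v, e_j>|^2 = 131/9.
Compute ||v||^2 = v·v = 28.
Deficit = 28 − 131/9 = 121/9 ≥ 0, confirming Bessel's inequality. (The deficit equals ||v − Σ <v,e_j> e_j||^2, the squared distance from v to span{e_j}.)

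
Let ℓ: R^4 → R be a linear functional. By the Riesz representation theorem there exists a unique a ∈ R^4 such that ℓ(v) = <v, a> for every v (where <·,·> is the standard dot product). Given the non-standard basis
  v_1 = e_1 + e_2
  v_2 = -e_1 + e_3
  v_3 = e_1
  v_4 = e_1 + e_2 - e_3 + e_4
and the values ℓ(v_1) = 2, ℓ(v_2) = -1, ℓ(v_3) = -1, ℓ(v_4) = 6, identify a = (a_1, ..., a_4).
a = (-1, 3, -2, 2)

Write a = (a_1, ..., a_4) in the standard basis. For each basis vector v_i, ℓ(v_i) = <v_i, a> is a linear equation in the a_j's. Collect the n equations into a matrix system V a = ℓ, where row i of V is v_i (expressed in the standard basis). Since V is invertible (lower-triangular with 1s on the diagonal, up to permutation), solve by back-substitution:
  V =
[[1, 1, 0, 0],
 [-1, 0, 1, 0],
 [1, 0, 0, 0],
 [1, 1, -1, 1]]
  V a = (2, -1, -1, 6)
Solving gives a = (-1, 3, -2, 2).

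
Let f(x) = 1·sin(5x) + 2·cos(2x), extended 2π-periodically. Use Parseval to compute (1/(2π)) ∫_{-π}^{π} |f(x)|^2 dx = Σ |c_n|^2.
Σ |c_n|^2 = 5/2

Expand |f|^2 and use orthogonality of {sin(nx), cos(mx)} on [-π, π]:
  ∫_{-π}^{π} sin(nx)^2 dx = π, ∫ cos(mx)^2 dx = π, and cross terms integrate to 0.
So ∫_{-π}^{π} f(x)^2 dx = 1^2 · π + 2^2 · π = (1 + 4)π.
Divide by 2π: (1 + 4)/2 = 5/2.
By Parseval, this equals Σ |c_n|^2.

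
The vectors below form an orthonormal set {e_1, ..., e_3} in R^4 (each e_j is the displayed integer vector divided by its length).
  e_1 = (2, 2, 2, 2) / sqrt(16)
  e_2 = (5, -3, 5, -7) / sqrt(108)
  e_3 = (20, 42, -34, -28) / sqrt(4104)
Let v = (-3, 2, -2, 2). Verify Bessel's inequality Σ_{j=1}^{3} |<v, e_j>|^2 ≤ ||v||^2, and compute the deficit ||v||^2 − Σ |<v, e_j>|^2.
Σ |<v, e_j>|^2 = 367/19; ||v||^2 = 21; deficit = 32/19

Write each e_j = u_j / sqrt(<u_j, u_j>) where u_j is the displayed integer vector. Then <v, e_j> = <v, u_j> / sqrt(<u_j, u_j>), so |<v, e_j>|^2 = <v, u_j>^2 / <u_j, u_j>.
Coefficients: <v, e_1> = -2/sqrt(16), <v, e_2> = -45/sqrt(108), <v, e_3> = 36/sqrt(4104).
Square and sum: Σ |<v, e_j>|^2 = 367/19.
Compute ||v||^2 = v·v = 21.
Deficit = 21 − 367/19 = 32/19 ≥ 0, confirming Bessel's inequality. (The deficit equals ||v − Σ <v,e_j> e_j||^2, the squared distance from v to span{e_j}.)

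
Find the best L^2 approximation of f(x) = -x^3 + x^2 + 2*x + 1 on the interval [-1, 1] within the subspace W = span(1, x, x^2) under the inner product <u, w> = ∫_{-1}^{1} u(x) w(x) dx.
g(x) = x^2 + 7*x/5 + 1

The best approximation g ∈ W is the orthogonal projection of f onto W. Writing g = a_0 + a_1 x + a_2 x^2, the coefficients solve the normal equations G · a = b where
  G_{ij} = <φ_i, φ_j> and b_i = <f, φ_i>, with φ_0 = 1, φ_1 = x, φ_2 = x^2.
G =
  [2, 0, 2/3]
  [0, 2/3, 0]
  [2/3, 0, 2/5],
b = (8/3, 14/15, 16/15).
Solving gives a_0 = 1, a_1 = 7/5, a_2 = 1, so
  g(x) = x^2 + 7*x/5 + 1.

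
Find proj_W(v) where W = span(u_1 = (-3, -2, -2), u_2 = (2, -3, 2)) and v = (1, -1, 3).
proj_W(v) = (181/91, -109/91, 12/7)

Set up U = [u_1 | ... | u_2] ∈ R^(3×2). The projector onto W = col(U) is P = U (U^T U)^(-1) U^T.
Compute U^T U =
  [17, -4]
  [-4, 17],
and U^T v = (-7, 11).
Solve U^T U · c = U^T v for the coefficients: c = (-25/91, 53/91). The projection is proj_W(v) = U c.
Check: (v - proj_W(v)) · u_1 = 0  (should be 0).
Check: (v - proj_W(v)) · u_2 = 0  (should be 0).
Result: proj_W(v) = (181/91, -109/91, 12/7).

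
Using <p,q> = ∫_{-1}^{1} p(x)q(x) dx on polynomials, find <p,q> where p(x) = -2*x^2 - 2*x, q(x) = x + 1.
<p,q> = -8/3

Expand the product: p(x)·q(x) = -2*x^3 - 4*x^2 - 2*x.
∫_{-1}^{1} of each monomial x^k gives [2/(k+1) if k even, 0 if k odd]. Integrating term-by-term (or equivalently evaluating the antiderivative F(x) = -x^4/2 - 4*x^3/3 - x^2 at the endpoints):
  F(1) − F(−1) = -17/6 − (-1/6) = -8/3.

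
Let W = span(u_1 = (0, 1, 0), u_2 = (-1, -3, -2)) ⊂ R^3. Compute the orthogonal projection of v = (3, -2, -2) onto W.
proj_W(v) = (-1/5, -2, -2/5)

Set up U = [u_1 | ... | u_2] ∈ R^(3×2). The projector onto W = col(U) is P = U (U^T U)^(-1) U^T.
Compute U^T U =
  [1, -3]
  [-3, 14],
and U^T v = (-2, 7).
Solve U^T U · c = U^T v for the coefficients: c = (-7/5, 1/5). The projection is proj_W(v) = U c.
Check: (v - proj_W(v)) · u_1 = 0  (should be 0).
Check: (v - proj_W(v)) · u_2 = 0  (should be 0).
Result: proj_W(v) = (-1/5, -2, -2/5).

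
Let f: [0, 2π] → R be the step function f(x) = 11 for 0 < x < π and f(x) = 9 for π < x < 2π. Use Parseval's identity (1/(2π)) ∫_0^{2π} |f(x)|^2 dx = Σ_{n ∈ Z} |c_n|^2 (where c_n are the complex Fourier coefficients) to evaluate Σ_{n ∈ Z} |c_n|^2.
Σ |c_n|^2 = 101

Parseval equates the L^2 energy of f (normalised by 1/(2π)) with the ℓ^2 sum of its Fourier coefficients: (1/(2π)) ∫_0^{2π} |f|^2 = Σ |c_n|^2.
Compute the left side: (1/(2π)) [∫_0^π 11^2 dx + ∫_π^{2π} 9^2 dx] = (1/(2π)) · (121π + 81π) = (121 + 81)/2 = 101.
So Σ_{n ∈ Z} |c_n|^2 = 101.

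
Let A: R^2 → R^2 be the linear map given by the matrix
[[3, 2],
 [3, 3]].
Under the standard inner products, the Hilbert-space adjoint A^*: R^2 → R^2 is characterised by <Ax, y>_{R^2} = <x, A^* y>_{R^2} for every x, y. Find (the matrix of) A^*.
A^* = A^T =
[[3, 3],
 [2, 3]]

For real matrices with standard dot products, the defining identity <Ax, y> = <x, A^* y> gives (Ax)^T y = x^T (A^*) y, i.e. x^T A^T y = x^T (A^*) y. Since this holds for all x, y, we must have A^* = A^T. Therefore
A^* =
[[3, 3],
 [2, 3]].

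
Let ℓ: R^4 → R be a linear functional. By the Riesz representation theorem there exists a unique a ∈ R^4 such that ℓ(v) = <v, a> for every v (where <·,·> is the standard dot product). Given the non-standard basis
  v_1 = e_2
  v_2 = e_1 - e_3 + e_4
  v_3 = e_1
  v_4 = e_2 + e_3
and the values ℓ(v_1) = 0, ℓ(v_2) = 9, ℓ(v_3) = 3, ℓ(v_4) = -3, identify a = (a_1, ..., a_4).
a = (3, 0, -3, 3)

Write a = (a_1, ..., a_4) in the standard basis. For each basis vector v_i, ℓ(v_i) = <v_i, a> is a linear equation in the a_j's. Collect the n equations into a matrix system V a = ℓ, where row i of V is v_i (expressed in the standard basis). Since V is invertible (lower-triangular with 1s on the diagonal, up to permutation), solve by back-substitution:
  V =
[[0, 1, 0, 0],
 [1, 0, -1, 1],
 [1, 0, 0, 0],
 [0, 1, 1, 0]]
  V a = (0, 9, 3, -3)
Solving gives a = (3, 0, -3, 3).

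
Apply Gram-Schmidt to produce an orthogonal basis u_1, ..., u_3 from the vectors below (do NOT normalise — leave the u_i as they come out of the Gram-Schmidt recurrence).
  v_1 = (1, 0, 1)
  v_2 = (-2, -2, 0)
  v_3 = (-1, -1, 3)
Orthogonal basis:
  u_1 = (1, 0, 1)
  u_2 = (-1, -2, 1)
  u_3 = (-1, 1, 1)

Apply the Gram-Schmidt recurrence
  u_1 = v_1
  u_i = v_i − Σ_{j<i} ((v_i · u_j) / (u_j · u_j)) · u_j.

Step by step this gives:
  u_1 = (1, 0, 1)
  u_2 = (-1, -2, 1)
  u_3 = (-1, 1, 1)

Orthogonality check:
  u_2 · u_1 = 0 (should be 0)
  u_3 · u_1 = 0 (should be 0)
  u_3 · u_2 = 0 (should be 0)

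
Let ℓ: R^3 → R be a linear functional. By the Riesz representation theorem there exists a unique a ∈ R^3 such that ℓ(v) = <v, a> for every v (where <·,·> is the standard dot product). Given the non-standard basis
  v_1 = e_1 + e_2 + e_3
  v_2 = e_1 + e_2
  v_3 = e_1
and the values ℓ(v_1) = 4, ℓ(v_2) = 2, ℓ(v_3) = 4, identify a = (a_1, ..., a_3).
a = (4, -2, 2)

Write a = (a_1, ..., a_3) in the standard basis. For each basis vector v_i, ℓ(v_i) = <v_i, a> is a linear equation in the a_j's. Collect the n equations into a matrix system V a = ℓ, where row i of V is v_i (expressed in the standard basis). Since V is invertible (lower-triangular with 1s on the diagonal, up to permutation), solve by back-substitution:
  V =
[[1, 1, 1],
 [1, 1, 0],
 [1, 0, 0]]
  V a = (4, 2, 4)
Solving gives a = (4, -2, 2).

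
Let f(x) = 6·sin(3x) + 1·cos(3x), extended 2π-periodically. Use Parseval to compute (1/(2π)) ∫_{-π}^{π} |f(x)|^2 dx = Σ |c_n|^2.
Σ |c_n|^2 = 37/2

Expand |f|^2 and use orthogonality of {sin(nx), cos(mx)} on [-π, π]:
  ∫_{-π}^{π} sin(nx)^2 dx = π, ∫ cos(mx)^2 dx = π, and cross terms integrate to 0.
So ∫_{-π}^{π} f(x)^2 dx = 6^2 · π + 1^2 · π = (36 + 1)π.
Divide by 2π: (36 + 1)/2 = 37/2.
By Parseval, this equals Σ |c_n|^2.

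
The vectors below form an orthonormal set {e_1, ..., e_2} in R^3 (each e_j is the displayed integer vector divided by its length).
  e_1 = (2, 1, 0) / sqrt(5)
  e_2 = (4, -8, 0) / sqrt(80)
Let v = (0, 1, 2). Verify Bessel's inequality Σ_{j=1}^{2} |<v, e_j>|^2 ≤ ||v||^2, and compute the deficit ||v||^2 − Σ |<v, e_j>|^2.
Σ |<v, e_j>|^2 = 1; ||v||^2 = 5; deficit = 4

Write each e_j = u_j / sqrt(<u_j, u_j>) where u_j is the displayed integer vector. Then <v, e_j> = <v, u_j> / sqrt(<u_j, u_j>), so |<v, e_j>|^2 = <v, u_j>^2 / <u_j, u_j>.
Coefficients: <v, e_1> = 1/sqrt(5), <v, e_2> = -8/sqrt(80).
Square and sum: Σ |<v, e_j>|^2 = 1.
Compute ||v||^2 = v·v = 5.
Deficit = 5 − 1 = 4 ≥ 0, confirming Bessel's inequality. (The deficit equals ||v − Σ <v,e_j> e_j||^2, the squared distance from v to span{e_j}.)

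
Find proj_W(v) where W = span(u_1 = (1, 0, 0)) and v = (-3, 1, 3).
proj_W(v) = (-3, 0, 0)

Set up U = [u_1 | ... | u_1] ∈ R^(3×1). The projector onto W = col(U) is P = U (U^T U)^(-1) U^T.
Compute U^T U =
  [1],
and U^T v = (-3).
Solve U^T U · c = U^T v for the coefficients: c = (-3). The projection is proj_W(v) = U c.
Check: (v - proj_W(v)) · u_1 = 0  (should be 0).
Result: proj_W(v) = (-3, 0, 0).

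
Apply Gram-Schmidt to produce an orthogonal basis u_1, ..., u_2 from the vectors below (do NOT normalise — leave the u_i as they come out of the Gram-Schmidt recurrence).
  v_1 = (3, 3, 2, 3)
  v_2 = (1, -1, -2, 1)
Orthogonal basis:
  u_1 = (3, 3, 2, 3)
  u_2 = (34/31, -28/31, -60/31, 34/31)

Apply the Gram-Schmidt recurrence
  u_1 = v_1
  u_i = v_i − Σ_{j<i} ((v_i · u_j) / (u_j · u_j)) · u_j.

Step by step this gives:
  u_1 = (3, 3, 2, 3)
  u_2 = (34/31, -28/31, -60/31, 34/31)

Orthogonality check:
  u_2 · u_1 = 0 (should be 0)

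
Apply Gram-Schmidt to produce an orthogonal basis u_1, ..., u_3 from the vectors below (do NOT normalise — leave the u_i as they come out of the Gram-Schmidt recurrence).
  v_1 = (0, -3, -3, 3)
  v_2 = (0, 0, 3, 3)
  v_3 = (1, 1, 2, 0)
Orthogonal basis:
  u_1 = (0, -3, -3, 3)
  u_2 = (0, 0, 3, 3)
  u_3 = (1, 0, 0, 0)

Apply the Gram-Schmidt recurrence
  u_1 = v_1
  u_i = v_i − Σ_{j<i} ((v_i · u_j) / (u_j · u_j)) · u_j.

Step by step this gives:
  u_1 = (0, -3, -3, 3)
  u_2 = (0, 0, 3, 3)
  u_3 = (1, 0, 0, 0)

Orthogonality check:
  u_2 · u_1 = 0 (should be 0)
  u_3 · u_1 = 0 (should be 0)
  u_3 · u_2 = 0 (should be 0)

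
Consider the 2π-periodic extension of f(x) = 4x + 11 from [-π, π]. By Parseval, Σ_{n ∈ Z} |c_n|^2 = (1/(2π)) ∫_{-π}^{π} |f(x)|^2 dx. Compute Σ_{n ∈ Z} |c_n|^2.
Σ |c_n|^2 = 16π^2/3 + 121

Expand and integrate term by term over [-π, π]:
  ∫ (4x)^2 dx = 16·(2π^3/3); ∫ 2·4·(11)·x dx = 0 (odd integrand); ∫ 11^2 dx = 121·2π.
So (1/(2π)) ∫_{-π}^{π} (4x + 11)^2 dx = 16π^2/3 + 121 = 16π^2/3 + 121.
Parseval ⇒ Σ |c_n|^2 = 16π^2/3 + 121.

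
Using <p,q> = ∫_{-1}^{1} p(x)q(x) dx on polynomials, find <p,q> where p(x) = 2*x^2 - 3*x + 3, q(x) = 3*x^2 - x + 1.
<p,q> = 266/15

Expand the product: p(x)·q(x) = 6*x^4 - 11*x^3 + 14*x^2 - 6*x + 3.
∫_{-1}^{1} of each monomial x^k gives [2/(k+1) if k even, 0 if k odd]. Integrating term-by-term (or equivalently evaluating the antiderivative F(x) = 6*x^5/5 - 11*x^4/4 + 14*x^3/3 - 3*x^2 + 3*x at the endpoints):
  F(1) − F(−1) = 187/60 − (-877/60) = 266/15.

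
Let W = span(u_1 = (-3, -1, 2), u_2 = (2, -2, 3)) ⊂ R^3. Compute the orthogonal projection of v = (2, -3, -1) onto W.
proj_W(v) = (57/26, -1/2, 7/13)

Set up U = [u_1 | ... | u_2] ∈ R^(3×2). The projector onto W = col(U) is P = U (U^T U)^(-1) U^T.
Compute U^T U =
  [14, 2]
  [2, 17],
and U^T v = (-5, 7).
Solve U^T U · c = U^T v for the coefficients: c = (-11/26, 6/13). The projection is proj_W(v) = U c.
Check: (v - proj_W(v)) · u_1 = 0  (should be 0).
Check: (v - proj_W(v)) · u_2 = 0  (should be 0).
Result: proj_W(v) = (57/26, -1/2, 7/13).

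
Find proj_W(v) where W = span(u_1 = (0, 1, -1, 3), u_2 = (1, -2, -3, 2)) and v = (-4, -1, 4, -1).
proj_W(v) = (-120/149, 208/149, 392/149, -336/149)

Set up U = [u_1 | ... | u_2] ∈ R^(4×2). The projector onto W = col(U) is P = U (U^T U)^(-1) U^T.
Compute U^T U =
  [11, 7]
  [7, 18],
and U^T v = (-8, -16).
Solve U^T U · c = U^T v for the coefficients: c = (-32/149, -120/149). The projection is proj_W(v) = U c.
Check: (v - proj_W(v)) · u_1 = 0  (should be 0).
Check: (v - proj_W(v)) · u_2 = 0  (should be 0).
Result: proj_W(v) = (-120/149, 208/149, 392/149, -336/149).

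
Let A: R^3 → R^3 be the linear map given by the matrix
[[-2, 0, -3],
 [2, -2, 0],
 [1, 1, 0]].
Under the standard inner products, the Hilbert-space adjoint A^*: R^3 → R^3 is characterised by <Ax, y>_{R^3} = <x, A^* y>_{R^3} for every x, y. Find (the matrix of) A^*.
A^* = A^T =
[[-2, 2, 1],
 [0, -2, 1],
 [-3, 0, 0]]

For real matrices with standard dot products, the defining identity <Ax, y> = <x, A^* y> gives (Ax)^T y = x^T (A^*) y, i.e. x^T A^T y = x^T (A^*) y. Since this holds for all x, y, we must have A^* = A^T. Therefore
A^* =
[[-2, 2, 1],
 [0, -2, 1],
 [-3, 0, 0]].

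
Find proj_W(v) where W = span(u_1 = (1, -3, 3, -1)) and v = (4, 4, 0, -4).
proj_W(v) = (-1/5, 3/5, -3/5, 1/5)

Set up U = [u_1 | ... | u_1] ∈ R^(4×1). The projector onto W = col(U) is P = U (U^T U)^(-1) U^T.
Compute U^T U =
  [20],
and U^T v = (-4).
Solve U^T U · c = U^T v for the coefficients: c = (-1/5). The projection is proj_W(v) = U c.
Check: (v - proj_W(v)) · u_1 = 0  (should be 0).
Result: proj_W(v) = (-1/5, 3/5, -3/5, 1/5).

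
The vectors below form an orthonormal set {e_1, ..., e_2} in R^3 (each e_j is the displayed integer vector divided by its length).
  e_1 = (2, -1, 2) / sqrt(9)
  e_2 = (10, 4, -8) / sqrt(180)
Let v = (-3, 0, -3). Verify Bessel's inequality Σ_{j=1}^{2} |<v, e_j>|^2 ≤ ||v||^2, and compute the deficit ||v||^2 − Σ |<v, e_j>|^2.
Σ |<v, e_j>|^2 = 81/5; ||v||^2 = 18; deficit = 9/5

Write each e_j = u_j / sqrt(<u_j, u_j>) where u_j is the displayed integer vector. Then <v, e_j> = <v, u_j> / sqrt(<u_j, u_j>), so |<v, e_j>|^2 = <v, u_j>^2 / <u_j, u_j>.
Coefficients: <v, e_1> = -12/sqrt(9), <v, e_2> = -6/sqrt(180).
Square and sum: Σ |<v, e_j>|^2 = 81/5.
Compute ||v||^2 = v·v = 18.
Deficit = 18 − 81/5 = 9/5 ≥ 0, confirming Bessel's inequality. (The deficit equals ||v − Σ <v,e_j> e_j||^2, the squared distance from v to span{e_j}.)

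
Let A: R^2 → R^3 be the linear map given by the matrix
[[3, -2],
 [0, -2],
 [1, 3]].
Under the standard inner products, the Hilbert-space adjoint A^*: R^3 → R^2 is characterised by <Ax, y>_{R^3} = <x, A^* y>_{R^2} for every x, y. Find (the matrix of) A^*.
A^* = A^T =
[[3, 0, 1],
 [-2, -2, 3]]

For real matrices with standard dot products, the defining identity <Ax, y> = <x, A^* y> gives (Ax)^T y = x^T (A^*) y, i.e. x^T A^T y = x^T (A^*) y. Since this holds for all x, y, we must have A^* = A^T. Therefore
A^* =
[[3, 0, 1],
 [-2, -2, 3]].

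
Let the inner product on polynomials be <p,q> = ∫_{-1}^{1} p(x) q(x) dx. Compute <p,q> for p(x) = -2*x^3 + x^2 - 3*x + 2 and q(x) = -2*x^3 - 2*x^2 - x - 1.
<p,q> = -188/105

Expand the product: p(x)·q(x) = 4*x^6 + 2*x^5 + 6*x^4 + 3*x^3 - 2*x^2 + x - 2.
∫_{-1}^{1} of each monomial x^k gives [2/(k+1) if k even, 0 if k odd]. Integrating term-by-term (or equivalently evaluating the antiderivative F(x) = 4*x^7/7 + x^6/3 + 6*x^5/5 + 3*x^4/4 - 2*x^3/3 + x^2/2 - 2*x at the endpoints):
  F(1) − F(−1) = 289/420 − (347/140) = -188/105.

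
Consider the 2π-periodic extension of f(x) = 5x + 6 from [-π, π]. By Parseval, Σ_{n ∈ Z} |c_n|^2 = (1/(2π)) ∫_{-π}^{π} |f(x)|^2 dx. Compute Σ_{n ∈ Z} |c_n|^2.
Σ |c_n|^2 = 25π^2/3 + 36

Expand and integrate term by term over [-π, π]:
  ∫ (5x)^2 dx = 25·(2π^3/3); ∫ 2·5·(6)·x dx = 0 (odd integrand); ∫ 6^2 dx = 36·2π.
So (1/(2π)) ∫_{-π}^{π} (5x + 6)^2 dx = 25π^2/3 + 36 = 25π^2/3 + 36.
Parseval ⇒ Σ |c_n|^2 = 25π^2/3 + 36.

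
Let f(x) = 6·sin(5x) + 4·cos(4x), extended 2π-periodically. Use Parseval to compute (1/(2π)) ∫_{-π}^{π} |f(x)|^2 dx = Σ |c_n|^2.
Σ |c_n|^2 = 26

Expand |f|^2 and use orthogonality of {sin(nx), cos(mx)} on [-π, π]:
  ∫_{-π}^{π} sin(nx)^2 dx = π, ∫ cos(mx)^2 dx = π, and cross terms integrate to 0.
So ∫_{-π}^{π} f(x)^2 dx = 6^2 · π + 4^2 · π = (36 + 16)π.
Divide by 2π: (36 + 16)/2 = 26.
By Parseval, this equals Σ |c_n|^2.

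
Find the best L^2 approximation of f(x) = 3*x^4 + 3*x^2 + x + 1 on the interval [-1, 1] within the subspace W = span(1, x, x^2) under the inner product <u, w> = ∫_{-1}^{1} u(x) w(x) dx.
g(x) = 39*x^2/7 + x + 26/35

The best approximation g ∈ W is the orthogonal projection of f onto W. Writing g = a_0 + a_1 x + a_2 x^2, the coefficients solve the normal equations G · a = b where
  G_{ij} = <φ_i, φ_j> and b_i = <f, φ_i>, with φ_0 = 1, φ_1 = x, φ_2 = x^2.
G =
  [2, 0, 2/3]
  [0, 2/3, 0]
  [2/3, 0, 2/5],
b = (26/5, 2/3, 286/105).
Solving gives a_0 = 26/35, a_1 = 1, a_2 = 39/7, so
  g(x) = 39*x^2/7 + x + 26/35.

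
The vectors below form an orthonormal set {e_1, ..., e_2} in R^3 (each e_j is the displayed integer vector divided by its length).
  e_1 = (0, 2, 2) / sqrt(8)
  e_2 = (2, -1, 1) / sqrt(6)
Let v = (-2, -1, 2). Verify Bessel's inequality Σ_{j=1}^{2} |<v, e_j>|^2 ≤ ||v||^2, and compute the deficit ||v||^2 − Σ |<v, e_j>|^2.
Σ |<v, e_j>|^2 = 2/3; ||v||^2 = 9; deficit = 25/3

Write each e_j = u_j / sqrt(<u_j, u_j>) where u_j is the displayed integer vector. Then <v, e_j> = <v, u_j> / sqrt(<u_j, u_j>), so |<v, e_j>|^2 = <v, u_j>^2 / <u_j, u_j>.
Coefficients: <v, e_1> = 2/sqrt(8), <v, e_2> = -1/sqrt(6).
Square and sum: Σ |<v, e_j>|^2 = 2/3.
Compute ||v||^2 = v·v = 9.
Deficit = 9 − 2/3 = 25/3 ≥ 0, confirming Bessel's inequality. (The deficit equals ||v − Σ <v,e_j> e_j||^2, the squared distance from v to span{e_j}.)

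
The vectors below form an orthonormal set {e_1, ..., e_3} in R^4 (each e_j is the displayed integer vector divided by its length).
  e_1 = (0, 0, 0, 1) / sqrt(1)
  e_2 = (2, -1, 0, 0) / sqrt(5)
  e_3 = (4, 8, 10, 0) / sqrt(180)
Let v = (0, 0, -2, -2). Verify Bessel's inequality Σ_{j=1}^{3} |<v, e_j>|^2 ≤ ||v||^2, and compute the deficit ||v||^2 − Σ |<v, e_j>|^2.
Σ |<v, e_j>|^2 = 56/9; ||v||^2 = 8; deficit = 16/9

Write each e_j = u_j / sqrt(<u_j, u_j>) where u_j is the displayed integer vector. Then <v, e_j> = <v, u_j> / sqrt(<u_j, u_j>), so |<v, e_j>|^2 = <v, u_j>^2 / <u_j, u_j>.
Coefficients: <v, e_1> = -2/sqrt(1), <v, e_2> = 0/sqrt(5), <v, e_3> = -20/sqrt(180).
Square and sum: Σ |<v, e_j>|^2 = 56/9.
Compute ||v||^2 = v·v = 8.
Deficit = 8 − 56/9 = 16/9 ≥ 0, confirming Bessel's inequality. (The deficit equals ||v − Σ <v,e_j> e_j||^2, the squared distance from v to span{e_j}.)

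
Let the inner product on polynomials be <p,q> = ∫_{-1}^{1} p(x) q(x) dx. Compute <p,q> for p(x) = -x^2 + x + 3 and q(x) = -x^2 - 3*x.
<p,q> = -18/5

Expand the product: p(x)·q(x) = x^4 + 2*x^3 - 6*x^2 - 9*x.
∫_{-1}^{1} of each monomial x^k gives [2/(k+1) if k even, 0 if k odd]. Integrating term-by-term (or equivalently evaluating the antiderivative F(x) = x^5/5 + x^4/2 - 2*x^3 - 9*x^2/2 at the endpoints):
  F(1) − F(−1) = -29/5 − (-11/5) = -18/5.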